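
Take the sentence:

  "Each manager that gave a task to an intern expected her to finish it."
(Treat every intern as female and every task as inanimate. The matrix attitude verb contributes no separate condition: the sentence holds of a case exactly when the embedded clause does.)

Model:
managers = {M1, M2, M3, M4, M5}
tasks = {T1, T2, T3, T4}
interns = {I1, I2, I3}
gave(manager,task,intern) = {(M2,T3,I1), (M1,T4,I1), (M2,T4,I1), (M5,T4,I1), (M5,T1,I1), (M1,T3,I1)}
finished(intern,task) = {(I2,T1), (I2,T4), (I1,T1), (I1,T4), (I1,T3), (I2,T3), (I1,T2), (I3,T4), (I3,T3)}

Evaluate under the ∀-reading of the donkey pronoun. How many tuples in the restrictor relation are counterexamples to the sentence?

0

"her" takes "an intern" as antecedent and "it" takes "a task"; both are donkey pronouns co-varying with the restrictor.
Strong reading: for every (m,t,i) with gave(m,t,i), finished(i,t).
Restrictor triples: (M1,T3,I1)→finished(I1,T3) ✓  (M1,T4,I1)→finished(I1,T4) ✓  (M2,T3,I1)→finished(I1,T3) ✓  (M2,T4,I1)→finished(I1,T4) ✓  (M5,T1,I1)→finished(I1,T1) ✓  (M5,T4,I1)→finished(I1,T4) ✓
Counterexamples (restrictor triples failing the scope): 0.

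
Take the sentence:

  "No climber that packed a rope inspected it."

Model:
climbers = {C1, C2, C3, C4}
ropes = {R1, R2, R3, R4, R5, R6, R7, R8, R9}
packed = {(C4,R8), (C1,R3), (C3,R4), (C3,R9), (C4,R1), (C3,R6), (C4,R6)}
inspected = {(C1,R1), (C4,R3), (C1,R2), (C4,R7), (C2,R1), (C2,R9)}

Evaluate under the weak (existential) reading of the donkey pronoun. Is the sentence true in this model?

"it" takes "a rope" as antecedent — a donkey pronoun bound across the clause boundary.
Truth condition: for no (c,r) with packed(c,r) does inspected(c,r) hold.
Restrictor pairs — does the scope hold? (C1,R3):fails  (C3,R4):fails  (C3,R6):fails  (C3,R9):fails  (C4,R1):fails  (C4,R6):fails  (C4,R8):fails
Scope holds for no restrictor pair, so the sentence is true.

True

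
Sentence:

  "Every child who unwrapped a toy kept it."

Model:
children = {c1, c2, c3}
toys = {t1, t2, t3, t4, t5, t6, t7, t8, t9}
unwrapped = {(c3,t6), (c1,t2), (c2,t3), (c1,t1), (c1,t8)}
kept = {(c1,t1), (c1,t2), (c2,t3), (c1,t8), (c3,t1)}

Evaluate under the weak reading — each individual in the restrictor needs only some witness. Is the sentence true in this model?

False

"it" takes "a toy" as antecedent — a donkey pronoun bound across the clause boundary.
Weak reading: every child c with some unwrapped-toy has at least one unwrapped-toy t such that kept(c,t).
Per child: c1:✓  c2:✓  c3:✗
c3 has no witness among its unwrapped-toys.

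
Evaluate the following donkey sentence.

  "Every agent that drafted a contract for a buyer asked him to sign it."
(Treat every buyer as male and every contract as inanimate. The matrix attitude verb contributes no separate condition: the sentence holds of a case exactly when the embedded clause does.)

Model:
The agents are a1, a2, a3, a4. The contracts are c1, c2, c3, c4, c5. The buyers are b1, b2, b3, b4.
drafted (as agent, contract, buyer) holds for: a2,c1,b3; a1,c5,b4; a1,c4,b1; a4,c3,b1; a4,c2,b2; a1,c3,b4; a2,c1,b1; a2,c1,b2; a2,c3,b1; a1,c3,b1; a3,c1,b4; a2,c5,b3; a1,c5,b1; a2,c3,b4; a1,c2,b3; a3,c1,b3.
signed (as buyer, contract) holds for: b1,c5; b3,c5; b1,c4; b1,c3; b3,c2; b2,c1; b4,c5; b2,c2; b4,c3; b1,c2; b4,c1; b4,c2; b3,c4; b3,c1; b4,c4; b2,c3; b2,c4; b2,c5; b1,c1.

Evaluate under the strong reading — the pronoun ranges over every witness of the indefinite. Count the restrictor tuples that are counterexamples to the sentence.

"him" takes "a buyer" as antecedent and "it" takes "a contract"; both are donkey pronouns co-varying with the restrictor.
Strong reading: for every (a,c,b) with drafted(a,c,b), signed(b,c).
Restrictor triples: (a1,c2,b3)→signed(b3,c2) ✓  (a1,c3,b1)→signed(b1,c3) ✓  (a1,c3,b4)→signed(b4,c3) ✓  (a1,c4,b1)→signed(b1,c4) ✓  (a1,c5,b1)→signed(b1,c5) ✓  (a1,c5,b4)→signed(b4,c5) ✓  (a2,c1,b1)→signed(b1,c1) ✓  (a2,c1,b2)→signed(b2,c1) ✓  (a2,c1,b3)→signed(b3,c1) ✓  (a2,c3,b1)→signed(b1,c3) ✓  (a2,c3,b4)→signed(b4,c3) ✓  (a2,c5,b3)→signed(b3,c5) ✓  (a3,c1,b3)→signed(b3,c1) ✓  (a3,c1,b4)→signed(b4,c1) ✓  (a4,c2,b2)→signed(b2,c2) ✓  (a4,c3,b1)→signed(b1,c3) ✓
Counterexamples (restrictor triples failing the scope): 0.

0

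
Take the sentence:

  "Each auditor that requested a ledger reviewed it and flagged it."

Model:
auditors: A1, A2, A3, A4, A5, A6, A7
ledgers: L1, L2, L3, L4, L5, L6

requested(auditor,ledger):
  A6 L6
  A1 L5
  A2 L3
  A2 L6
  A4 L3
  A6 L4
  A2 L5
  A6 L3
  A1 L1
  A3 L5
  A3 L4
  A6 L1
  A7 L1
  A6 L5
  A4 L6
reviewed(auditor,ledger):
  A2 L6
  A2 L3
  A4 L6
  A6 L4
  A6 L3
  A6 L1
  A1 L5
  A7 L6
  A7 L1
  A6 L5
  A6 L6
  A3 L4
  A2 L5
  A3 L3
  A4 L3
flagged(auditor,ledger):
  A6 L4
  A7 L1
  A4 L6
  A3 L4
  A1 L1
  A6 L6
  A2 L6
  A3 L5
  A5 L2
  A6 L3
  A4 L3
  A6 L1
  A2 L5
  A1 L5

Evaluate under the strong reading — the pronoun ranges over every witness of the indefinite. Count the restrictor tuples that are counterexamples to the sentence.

4

"it" takes "a ledger" as antecedent — a donkey pronoun bound across the clause boundary.
Strong reading: for every (a,l) with requested(a,l), reviewed(a,l) ∧ flagged(a,l).
Restrictor pairs: (A1,L1) ✗  (A1,L5) ✓  (A2,L3) ✗  (A2,L5) ✓  (A2,L6) ✓  (A3,L4) ✓  (A3,L5) ✗  (A4,L3) ✓  (A4,L6) ✓  (A6,L1) ✓  (A6,L3) ✓  (A6,L4) ✓  (A6,L5) ✗  (A6,L6) ✓  (A7,L1) ✓
Counterexamples (restrictor pairs failing the scope): 4.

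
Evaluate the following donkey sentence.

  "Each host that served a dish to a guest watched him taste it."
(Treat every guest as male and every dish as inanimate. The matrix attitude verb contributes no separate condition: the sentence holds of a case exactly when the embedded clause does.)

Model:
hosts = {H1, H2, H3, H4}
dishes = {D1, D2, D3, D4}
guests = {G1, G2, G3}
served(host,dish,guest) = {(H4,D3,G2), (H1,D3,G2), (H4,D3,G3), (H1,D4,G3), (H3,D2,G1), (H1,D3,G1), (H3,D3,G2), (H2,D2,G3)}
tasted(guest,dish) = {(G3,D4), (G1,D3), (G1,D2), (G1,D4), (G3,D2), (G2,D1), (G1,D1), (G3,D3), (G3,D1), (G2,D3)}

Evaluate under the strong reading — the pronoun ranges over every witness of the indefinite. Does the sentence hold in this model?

"him" takes "a guest" as antecedent and "it" takes "a dish"; both are donkey pronouns co-varying with the restrictor.
Strong reading: for every (h,d,g) with served(h,d,g), tasted(g,d).
Restrictor triples: (H1,D3,G1)→tasted(G1,D3) ✓  (H1,D3,G2)→tasted(G2,D3) ✓  (H1,D4,G3)→tasted(G3,D4) ✓  (H2,D2,G3)→tasted(G3,D2) ✓  (H3,D2,G1)→tasted(G1,D2) ✓  (H3,D3,G2)→tasted(G2,D3) ✓  (H4,D3,G2)→tasted(G2,D3) ✓  (H4,D3,G3)→tasted(G3,D3) ✓
Every restrictor triple satisfies the scope.

True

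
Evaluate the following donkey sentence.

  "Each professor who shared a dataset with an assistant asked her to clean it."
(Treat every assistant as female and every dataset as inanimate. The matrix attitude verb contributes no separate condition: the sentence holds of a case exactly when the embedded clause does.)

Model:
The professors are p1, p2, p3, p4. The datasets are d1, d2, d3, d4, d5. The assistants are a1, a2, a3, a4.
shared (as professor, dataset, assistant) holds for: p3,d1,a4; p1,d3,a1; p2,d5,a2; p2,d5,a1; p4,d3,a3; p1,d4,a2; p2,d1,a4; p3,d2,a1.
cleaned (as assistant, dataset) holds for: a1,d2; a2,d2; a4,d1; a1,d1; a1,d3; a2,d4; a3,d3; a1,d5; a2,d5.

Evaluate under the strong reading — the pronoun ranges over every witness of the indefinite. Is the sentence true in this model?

True

"her" takes "an assistant" as antecedent and "it" takes "a dataset"; both are donkey pronouns co-varying with the restrictor.
Strong reading: for every (p,d,a) with shared(p,d,a), cleaned(a,d).
Restrictor triples: (p1,d3,a1)→cleaned(a1,d3) ✓  (p1,d4,a2)→cleaned(a2,d4) ✓  (p2,d1,a4)→cleaned(a4,d1) ✓  (p2,d5,a1)→cleaned(a1,d5) ✓  (p2,d5,a2)→cleaned(a2,d5) ✓  (p3,d1,a4)→cleaned(a4,d1) ✓  (p3,d2,a1)→cleaned(a1,d2) ✓  (p4,d3,a3)→cleaned(a3,d3) ✓
Every restrictor triple satisfies the scope.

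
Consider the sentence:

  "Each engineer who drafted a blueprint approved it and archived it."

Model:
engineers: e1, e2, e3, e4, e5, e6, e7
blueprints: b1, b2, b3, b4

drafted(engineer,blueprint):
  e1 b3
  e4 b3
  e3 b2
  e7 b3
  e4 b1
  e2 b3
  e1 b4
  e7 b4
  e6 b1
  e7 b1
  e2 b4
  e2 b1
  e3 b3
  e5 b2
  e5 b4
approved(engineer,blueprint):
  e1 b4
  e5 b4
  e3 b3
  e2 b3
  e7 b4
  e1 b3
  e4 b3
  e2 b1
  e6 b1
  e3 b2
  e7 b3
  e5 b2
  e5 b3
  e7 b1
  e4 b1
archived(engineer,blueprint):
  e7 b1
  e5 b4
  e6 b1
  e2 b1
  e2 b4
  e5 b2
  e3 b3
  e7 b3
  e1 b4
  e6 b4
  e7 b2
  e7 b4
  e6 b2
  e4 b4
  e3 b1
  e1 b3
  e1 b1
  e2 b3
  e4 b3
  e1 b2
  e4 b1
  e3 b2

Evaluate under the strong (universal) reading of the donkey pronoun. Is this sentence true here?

"it" takes "a blueprint" as antecedent — a donkey pronoun bound across the clause boundary.
Strong reading: for every (e,b) with drafted(e,b), approved(e,b) ∧ archived(e,b).
Restrictor pairs: (e1,b3) ✓  (e1,b4) ✓  (e2,b1) ✓  (e2,b3) ✓  (e2,b4) ✗  (e3,b2) ✓  (e3,b3) ✓  (e4,b1) ✓  (e4,b3) ✓  (e5,b2) ✓  (e5,b4) ✓  (e6,b1) ✓  (e7,b1) ✓  (e7,b3) ✓  (e7,b4) ✓
Counterexample: (e2,b4) is in drafted but fails the scope.

False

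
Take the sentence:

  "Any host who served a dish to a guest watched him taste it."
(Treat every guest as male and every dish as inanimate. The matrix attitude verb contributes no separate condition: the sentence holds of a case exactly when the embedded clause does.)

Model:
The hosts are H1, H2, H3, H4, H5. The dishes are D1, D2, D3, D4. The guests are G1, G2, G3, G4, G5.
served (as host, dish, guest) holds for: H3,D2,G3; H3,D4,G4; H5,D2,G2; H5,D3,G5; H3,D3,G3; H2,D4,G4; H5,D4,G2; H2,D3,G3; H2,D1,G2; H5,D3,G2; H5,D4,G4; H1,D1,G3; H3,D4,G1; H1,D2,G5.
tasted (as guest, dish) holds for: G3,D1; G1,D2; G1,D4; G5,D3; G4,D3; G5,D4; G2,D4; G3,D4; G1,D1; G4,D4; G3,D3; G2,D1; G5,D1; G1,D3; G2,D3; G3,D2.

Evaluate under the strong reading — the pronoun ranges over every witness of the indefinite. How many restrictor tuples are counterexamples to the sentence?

"him" takes "a guest" as antecedent and "it" takes "a dish"; both are donkey pronouns co-varying with the restrictor.
Strong reading: for every (h,d,g) with served(h,d,g), tasted(g,d).
Restrictor triples: (H1,D1,G3)→tasted(G3,D1) ✓  (H1,D2,G5)→tasted(G5,D2) ✗  (H2,D1,G2)→tasted(G2,D1) ✓  (H2,D3,G3)→tasted(G3,D3) ✓  (H2,D4,G4)→tasted(G4,D4) ✓  (H3,D2,G3)→tasted(G3,D2) ✓  (H3,D3,G3)→tasted(G3,D3) ✓  (H3,D4,G1)→tasted(G1,D4) ✓  (H3,D4,G4)→tasted(G4,D4) ✓  (H5,D2,G2)→tasted(G2,D2) ✗  (H5,D3,G2)→tasted(G2,D3) ✓  (H5,D3,G5)→tasted(G5,D3) ✓  (H5,D4,G2)→tasted(G2,D4) ✓  (H5,D4,G4)→tasted(G4,D4) ✓
Counterexamples (restrictor triples failing the scope): 2.

2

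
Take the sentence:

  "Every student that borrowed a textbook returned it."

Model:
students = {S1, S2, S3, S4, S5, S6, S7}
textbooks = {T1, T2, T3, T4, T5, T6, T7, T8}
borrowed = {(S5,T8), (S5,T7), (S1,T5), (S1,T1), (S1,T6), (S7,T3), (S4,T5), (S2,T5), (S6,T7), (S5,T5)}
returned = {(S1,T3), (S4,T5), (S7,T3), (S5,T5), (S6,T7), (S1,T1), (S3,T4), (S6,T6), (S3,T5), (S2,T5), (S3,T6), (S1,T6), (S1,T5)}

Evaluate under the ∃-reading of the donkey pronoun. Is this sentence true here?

"it" takes "a textbook" as antecedent — a donkey pronoun bound across the clause boundary.
Weak reading: every student s with some borrowed-textbook has at least one borrowed-textbook t such that returned(s,t).
Per student: S1:✓  S2:✓  S4:✓  S5:✓  S6:✓  S7:✓
Every student in the restrictor has a witness.

True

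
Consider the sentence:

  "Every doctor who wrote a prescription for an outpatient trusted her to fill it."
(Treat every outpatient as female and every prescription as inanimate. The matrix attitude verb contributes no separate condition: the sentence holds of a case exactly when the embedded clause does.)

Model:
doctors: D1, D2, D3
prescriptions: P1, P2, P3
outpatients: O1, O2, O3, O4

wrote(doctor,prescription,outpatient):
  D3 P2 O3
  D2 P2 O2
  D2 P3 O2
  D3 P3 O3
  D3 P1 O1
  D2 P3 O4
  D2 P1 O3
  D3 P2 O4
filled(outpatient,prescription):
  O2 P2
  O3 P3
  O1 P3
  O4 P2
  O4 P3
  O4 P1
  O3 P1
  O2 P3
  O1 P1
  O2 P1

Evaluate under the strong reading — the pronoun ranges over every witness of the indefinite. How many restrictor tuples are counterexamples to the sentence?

1

"her" takes "an outpatient" as antecedent and "it" takes "a prescription"; both are donkey pronouns co-varying with the restrictor.
Strong reading: for every (d,p,o) with wrote(d,p,o), filled(o,p).
Restrictor triples: (D2,P1,O3)→filled(O3,P1) ✓  (D2,P2,O2)→filled(O2,P2) ✓  (D2,P3,O2)→filled(O2,P3) ✓  (D2,P3,O4)→filled(O4,P3) ✓  (D3,P1,O1)→filled(O1,P1) ✓  (D3,P2,O3)→filled(O3,P2) ✗  (D3,P2,O4)→filled(O4,P2) ✓  (D3,P3,O3)→filled(O3,P3) ✓
Counterexamples (restrictor triples failing the scope): 1.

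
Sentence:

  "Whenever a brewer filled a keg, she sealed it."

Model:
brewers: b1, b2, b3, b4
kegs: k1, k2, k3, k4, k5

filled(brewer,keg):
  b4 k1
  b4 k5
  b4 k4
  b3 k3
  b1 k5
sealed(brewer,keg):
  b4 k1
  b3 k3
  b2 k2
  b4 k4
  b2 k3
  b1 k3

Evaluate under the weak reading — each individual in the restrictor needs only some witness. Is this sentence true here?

False

"it" takes "a keg" as antecedent — a donkey pronoun bound across the clause boundary.
Weak reading: every brewer b with some filled-keg has at least one filled-keg k such that sealed(b,k).
Per brewer: b1:✗  b3:✓  b4:✓
b1 has no witness among its filled-kegs.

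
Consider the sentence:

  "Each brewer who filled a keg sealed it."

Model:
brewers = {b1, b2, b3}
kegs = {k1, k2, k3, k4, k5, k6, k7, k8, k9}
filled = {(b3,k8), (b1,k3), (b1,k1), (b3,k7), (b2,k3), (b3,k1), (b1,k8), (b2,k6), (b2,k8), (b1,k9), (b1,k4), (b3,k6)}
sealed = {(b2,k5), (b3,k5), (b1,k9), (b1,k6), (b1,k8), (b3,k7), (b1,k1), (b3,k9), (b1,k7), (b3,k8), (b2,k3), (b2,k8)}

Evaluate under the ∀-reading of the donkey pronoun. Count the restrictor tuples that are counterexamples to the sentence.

5

"it" takes "a keg" as antecedent — a donkey pronoun bound across the clause boundary.
Strong reading: for every (b,k) with filled(b,k), sealed(b,k).
Restrictor pairs: (b1,k1) ✓  (b1,k3) ✗  (b1,k4) ✗  (b1,k8) ✓  (b1,k9) ✓  (b2,k3) ✓  (b2,k6) ✗  (b2,k8) ✓  (b3,k1) ✗  (b3,k6) ✗  (b3,k7) ✓  (b3,k8) ✓
Counterexamples (restrictor pairs failing the scope): 5.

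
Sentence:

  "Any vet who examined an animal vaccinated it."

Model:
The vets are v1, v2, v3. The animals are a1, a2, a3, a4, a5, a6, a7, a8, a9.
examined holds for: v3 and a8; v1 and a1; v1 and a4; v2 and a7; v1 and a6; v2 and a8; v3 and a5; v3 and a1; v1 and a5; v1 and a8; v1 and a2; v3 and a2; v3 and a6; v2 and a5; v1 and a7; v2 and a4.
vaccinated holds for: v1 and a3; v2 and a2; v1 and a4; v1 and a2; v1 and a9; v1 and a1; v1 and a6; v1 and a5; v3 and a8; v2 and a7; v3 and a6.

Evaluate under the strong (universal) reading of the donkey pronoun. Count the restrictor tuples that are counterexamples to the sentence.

8

"it" takes "an animal" as antecedent — a donkey pronoun bound across the clause boundary.
Strong reading: for every (v,a) with examined(v,a), vaccinated(v,a).
Restrictor pairs: (v1,a1) ✓  (v1,a2) ✓  (v1,a4) ✓  (v1,a5) ✓  (v1,a6) ✓  (v1,a7) ✗  (v1,a8) ✗  (v2,a4) ✗  (v2,a5) ✗  (v2,a7) ✓  (v2,a8) ✗  (v3,a1) ✗  (v3,a2) ✗  (v3,a5) ✗  (v3,a6) ✓  (v3,a8) ✓
Counterexamples (restrictor pairs failing the scope): 8.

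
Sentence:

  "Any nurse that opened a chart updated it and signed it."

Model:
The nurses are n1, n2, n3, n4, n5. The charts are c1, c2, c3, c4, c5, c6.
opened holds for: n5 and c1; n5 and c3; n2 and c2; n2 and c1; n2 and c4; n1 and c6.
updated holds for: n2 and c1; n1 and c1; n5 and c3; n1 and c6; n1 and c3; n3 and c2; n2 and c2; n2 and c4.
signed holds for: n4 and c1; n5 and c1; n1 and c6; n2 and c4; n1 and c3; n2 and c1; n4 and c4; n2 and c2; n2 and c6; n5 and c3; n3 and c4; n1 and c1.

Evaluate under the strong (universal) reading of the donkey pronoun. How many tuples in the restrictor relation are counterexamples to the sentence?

1

"it" takes "a chart" as antecedent — a donkey pronoun bound across the clause boundary.
Strong reading: for every (n,c) with opened(n,c), updated(n,c) ∧ signed(n,c).
Restrictor pairs: (n1,c6) ✓  (n2,c1) ✓  (n2,c2) ✓  (n2,c4) ✓  (n5,c1) ✗  (n5,c3) ✓
Counterexamples (restrictor pairs failing the scope): 1.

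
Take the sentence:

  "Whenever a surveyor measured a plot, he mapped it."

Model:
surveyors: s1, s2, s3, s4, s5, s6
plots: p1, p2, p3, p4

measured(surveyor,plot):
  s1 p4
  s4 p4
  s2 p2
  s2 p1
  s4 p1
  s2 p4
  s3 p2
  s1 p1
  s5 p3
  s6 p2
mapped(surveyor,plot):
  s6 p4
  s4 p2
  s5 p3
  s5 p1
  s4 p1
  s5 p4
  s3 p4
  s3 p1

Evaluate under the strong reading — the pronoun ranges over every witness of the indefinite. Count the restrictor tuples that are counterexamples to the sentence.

"it" takes "a plot" as antecedent — a donkey pronoun bound across the clause boundary.
Strong reading: for every (s,p) with measured(s,p), mapped(s,p).
Restrictor pairs: (s1,p1) ✗  (s1,p4) ✗  (s2,p1) ✗  (s2,p2) ✗  (s2,p4) ✗  (s3,p2) ✗  (s4,p1) ✓  (s4,p4) ✗  (s5,p3) ✓  (s6,p2) ✗
Counterexamples (restrictor pairs failing the scope): 8.

8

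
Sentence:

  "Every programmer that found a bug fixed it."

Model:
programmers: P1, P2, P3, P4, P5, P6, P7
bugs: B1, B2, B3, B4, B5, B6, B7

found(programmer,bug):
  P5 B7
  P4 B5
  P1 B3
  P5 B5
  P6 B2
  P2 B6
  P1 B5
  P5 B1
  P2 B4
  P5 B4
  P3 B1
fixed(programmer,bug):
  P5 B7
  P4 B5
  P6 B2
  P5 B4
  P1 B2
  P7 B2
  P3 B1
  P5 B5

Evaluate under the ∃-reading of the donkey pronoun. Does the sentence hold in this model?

"it" takes "a bug" as antecedent — a donkey pronoun bound across the clause boundary.
Weak reading: every programmer p with some found-bug has at least one found-bug b such that fixed(p,b).
Per programmer: P1:✗  P2:✗  P3:✓  P4:✓  P5:✓  P6:✓
P1 has no witness among its found-bugs.

False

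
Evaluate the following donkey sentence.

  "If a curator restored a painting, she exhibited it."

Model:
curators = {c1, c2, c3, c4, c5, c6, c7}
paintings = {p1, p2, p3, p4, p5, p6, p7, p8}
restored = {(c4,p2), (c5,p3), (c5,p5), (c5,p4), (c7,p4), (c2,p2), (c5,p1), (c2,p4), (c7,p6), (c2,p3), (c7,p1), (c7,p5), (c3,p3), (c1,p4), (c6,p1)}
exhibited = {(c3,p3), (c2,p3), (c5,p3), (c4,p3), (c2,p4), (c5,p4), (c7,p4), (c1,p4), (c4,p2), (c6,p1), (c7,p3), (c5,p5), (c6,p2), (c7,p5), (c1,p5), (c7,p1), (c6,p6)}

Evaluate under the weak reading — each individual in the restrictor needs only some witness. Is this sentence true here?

True

"it" takes "a painting" as antecedent — a donkey pronoun bound across the clause boundary.
Weak reading: every curator c with some restored-painting has at least one restored-painting p such that exhibited(c,p).
Per curator: c1:✓  c2:✓  c3:✓  c4:✓  c5:✓  c6:✓  c7:✓
Every curator in the restrictor has a witness.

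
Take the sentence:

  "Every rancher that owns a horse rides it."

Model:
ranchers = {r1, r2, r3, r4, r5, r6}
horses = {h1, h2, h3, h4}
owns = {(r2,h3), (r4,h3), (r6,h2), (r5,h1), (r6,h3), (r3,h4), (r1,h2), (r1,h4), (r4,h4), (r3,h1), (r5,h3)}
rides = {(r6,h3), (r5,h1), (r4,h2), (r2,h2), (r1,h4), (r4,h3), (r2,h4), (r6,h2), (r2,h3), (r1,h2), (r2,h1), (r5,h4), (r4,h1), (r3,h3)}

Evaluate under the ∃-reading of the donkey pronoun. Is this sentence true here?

"it" takes "a horse" as antecedent — a donkey pronoun bound across the clause boundary.
Weak reading: every rancher r with some owns-horse has at least one owns-horse h such that rides(r,h).
Per rancher: r1:✓  r2:✓  r3:✗  r4:✓  r5:✓  r6:✓
r3 has no witness among its owns-horses.

False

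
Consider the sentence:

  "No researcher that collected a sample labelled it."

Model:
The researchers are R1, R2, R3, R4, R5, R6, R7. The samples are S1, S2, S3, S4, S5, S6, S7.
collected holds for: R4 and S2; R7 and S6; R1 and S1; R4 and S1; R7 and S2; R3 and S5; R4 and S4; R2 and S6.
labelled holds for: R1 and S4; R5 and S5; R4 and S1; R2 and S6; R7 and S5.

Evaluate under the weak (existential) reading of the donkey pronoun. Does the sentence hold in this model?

"it" takes "a sample" as antecedent — a donkey pronoun bound across the clause boundary.
Truth condition: for no (r,s) with collected(r,s) does labelled(r,s) hold.
Restrictor pairs — does the scope hold? (R1,S1):fails  (R2,S6):holds  (R3,S5):fails  (R4,S1):holds  (R4,S2):fails  (R4,S4):fails  (R7,S2):fails  (R7,S6):fails
Scope holds for 2 pair(s), so the sentence is false.

False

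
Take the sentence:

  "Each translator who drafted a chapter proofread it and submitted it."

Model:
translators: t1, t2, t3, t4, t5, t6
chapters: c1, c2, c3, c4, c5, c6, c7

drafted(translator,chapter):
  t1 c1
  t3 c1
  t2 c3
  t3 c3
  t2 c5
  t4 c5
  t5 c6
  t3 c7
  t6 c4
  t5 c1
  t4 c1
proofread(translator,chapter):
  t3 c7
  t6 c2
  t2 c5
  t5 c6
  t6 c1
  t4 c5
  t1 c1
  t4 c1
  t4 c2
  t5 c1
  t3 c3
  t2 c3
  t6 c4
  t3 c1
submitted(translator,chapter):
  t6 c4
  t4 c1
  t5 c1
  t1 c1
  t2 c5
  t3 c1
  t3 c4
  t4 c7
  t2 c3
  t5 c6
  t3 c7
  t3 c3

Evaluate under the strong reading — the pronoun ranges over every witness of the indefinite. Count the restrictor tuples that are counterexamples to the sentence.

"it" takes "a chapter" as antecedent — a donkey pronoun bound across the clause boundary.
Strong reading: for every (t,c) with drafted(t,c), proofread(t,c) ∧ submitted(t,c).
Restrictor pairs: (t1,c1) ✓  (t2,c3) ✓  (t2,c5) ✓  (t3,c1) ✓  (t3,c3) ✓  (t3,c7) ✓  (t4,c1) ✓  (t4,c5) ✗  (t5,c1) ✓  (t5,c6) ✓  (t6,c4) ✓
Counterexamples (restrictor pairs failing the scope): 1.

1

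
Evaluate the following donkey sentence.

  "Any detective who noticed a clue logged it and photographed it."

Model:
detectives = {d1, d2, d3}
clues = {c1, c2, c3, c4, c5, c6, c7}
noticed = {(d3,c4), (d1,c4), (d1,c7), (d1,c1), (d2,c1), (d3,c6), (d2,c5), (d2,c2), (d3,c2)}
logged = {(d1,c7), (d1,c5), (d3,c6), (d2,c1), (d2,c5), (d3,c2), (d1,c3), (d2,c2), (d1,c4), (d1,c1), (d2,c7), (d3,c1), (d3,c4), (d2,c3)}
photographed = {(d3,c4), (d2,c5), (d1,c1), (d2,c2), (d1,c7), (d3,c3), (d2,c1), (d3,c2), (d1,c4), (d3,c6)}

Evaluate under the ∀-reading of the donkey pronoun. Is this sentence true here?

True

"it" takes "a clue" as antecedent — a donkey pronoun bound across the clause boundary.
Strong reading: for every (d,c) with noticed(d,c), logged(d,c) ∧ photographed(d,c).
Restrictor pairs: (d1,c1) ✓  (d1,c4) ✓  (d1,c7) ✓  (d2,c1) ✓  (d2,c2) ✓  (d2,c5) ✓  (d3,c2) ✓  (d3,c4) ✓  (d3,c6) ✓
Every restrictor pair satisfies the scope.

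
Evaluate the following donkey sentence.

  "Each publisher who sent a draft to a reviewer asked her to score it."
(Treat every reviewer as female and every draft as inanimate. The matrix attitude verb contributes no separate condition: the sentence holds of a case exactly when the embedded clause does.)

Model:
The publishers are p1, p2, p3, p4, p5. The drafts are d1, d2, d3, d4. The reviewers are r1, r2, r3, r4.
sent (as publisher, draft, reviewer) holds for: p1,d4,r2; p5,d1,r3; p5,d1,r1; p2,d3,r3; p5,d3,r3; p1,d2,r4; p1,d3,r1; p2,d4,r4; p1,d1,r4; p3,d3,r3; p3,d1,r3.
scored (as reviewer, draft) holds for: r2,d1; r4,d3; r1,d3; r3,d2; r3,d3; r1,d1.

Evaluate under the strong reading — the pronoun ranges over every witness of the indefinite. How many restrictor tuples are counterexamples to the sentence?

6

"her" takes "a reviewer" as antecedent and "it" takes "a draft"; both are donkey pronouns co-varying with the restrictor.
Strong reading: for every (p,d,r) with sent(p,d,r), scored(r,d).
Restrictor triples: (p1,d1,r4)→scored(r4,d1) ✗  (p1,d2,r4)→scored(r4,d2) ✗  (p1,d3,r1)→scored(r1,d3) ✓  (p1,d4,r2)→scored(r2,d4) ✗  (p2,d3,r3)→scored(r3,d3) ✓  (p2,d4,r4)→scored(r4,d4) ✗  (p3,d1,r3)→scored(r3,d1) ✗  (p3,d3,r3)→scored(r3,d3) ✓  (p5,d1,r1)→scored(r1,d1) ✓  (p5,d1,r3)→scored(r3,d1) ✗  (p5,d3,r3)→scored(r3,d3) ✓
Counterexamples (restrictor triples failing the scope): 6.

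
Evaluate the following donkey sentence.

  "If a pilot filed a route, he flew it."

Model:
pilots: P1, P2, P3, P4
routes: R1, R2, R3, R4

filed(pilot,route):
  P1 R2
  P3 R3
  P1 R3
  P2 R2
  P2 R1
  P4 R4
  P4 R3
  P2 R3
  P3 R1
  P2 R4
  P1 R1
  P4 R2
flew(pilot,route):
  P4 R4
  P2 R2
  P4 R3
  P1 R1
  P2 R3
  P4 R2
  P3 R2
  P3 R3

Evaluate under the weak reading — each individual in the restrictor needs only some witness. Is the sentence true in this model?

"it" takes "a route" as antecedent — a donkey pronoun bound across the clause boundary.
Weak reading: every pilot p with some filed-route has at least one filed-route r such that flew(p,r).
Per pilot: P1:✓  P2:✓  P3:✓  P4:✓
Every pilot in the restrictor has a witness.

True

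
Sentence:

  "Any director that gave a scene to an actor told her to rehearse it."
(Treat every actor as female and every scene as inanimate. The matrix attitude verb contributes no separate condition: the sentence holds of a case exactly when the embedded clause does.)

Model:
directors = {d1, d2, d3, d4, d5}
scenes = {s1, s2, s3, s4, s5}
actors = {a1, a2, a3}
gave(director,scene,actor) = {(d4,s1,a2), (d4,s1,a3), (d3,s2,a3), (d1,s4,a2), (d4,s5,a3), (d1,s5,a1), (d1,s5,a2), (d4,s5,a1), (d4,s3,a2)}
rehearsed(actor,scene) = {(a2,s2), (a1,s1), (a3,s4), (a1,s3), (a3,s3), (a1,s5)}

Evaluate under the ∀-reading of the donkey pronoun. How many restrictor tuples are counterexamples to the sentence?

"her" takes "an actor" as antecedent and "it" takes "a scene"; both are donkey pronouns co-varying with the restrictor.
Strong reading: for every (d,s,a) with gave(d,s,a), rehearsed(a,s).
Restrictor triples: (d1,s4,a2)→rehearsed(a2,s4) ✗  (d1,s5,a1)→rehearsed(a1,s5) ✓  (d1,s5,a2)→rehearsed(a2,s5) ✗  (d3,s2,a3)→rehearsed(a3,s2) ✗  (d4,s1,a2)→rehearsed(a2,s1) ✗  (d4,s1,a3)→rehearsed(a3,s1) ✗  (d4,s3,a2)→rehearsed(a2,s3) ✗  (d4,s5,a1)→rehearsed(a1,s5) ✓  (d4,s5,a3)→rehearsed(a3,s5) ✗
Counterexamples (restrictor triples failing the scope): 7.

7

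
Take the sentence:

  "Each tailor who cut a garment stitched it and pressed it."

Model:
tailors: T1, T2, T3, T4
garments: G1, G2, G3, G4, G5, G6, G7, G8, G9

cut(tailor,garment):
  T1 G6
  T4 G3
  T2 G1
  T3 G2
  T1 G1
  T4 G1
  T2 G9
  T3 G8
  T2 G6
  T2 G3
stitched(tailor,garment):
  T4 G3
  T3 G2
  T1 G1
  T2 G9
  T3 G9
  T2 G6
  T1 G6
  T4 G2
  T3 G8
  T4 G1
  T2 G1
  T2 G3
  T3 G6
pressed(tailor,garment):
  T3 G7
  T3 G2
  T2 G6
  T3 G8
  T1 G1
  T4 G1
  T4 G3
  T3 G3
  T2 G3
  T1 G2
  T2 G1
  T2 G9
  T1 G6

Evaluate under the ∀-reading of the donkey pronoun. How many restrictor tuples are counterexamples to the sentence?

0

"it" takes "a garment" as antecedent — a donkey pronoun bound across the clause boundary.
Strong reading: for every (t,g) with cut(t,g), stitched(t,g) ∧ pressed(t,g).
Restrictor pairs: (T1,G1) ✓  (T1,G6) ✓  (T2,G1) ✓  (T2,G3) ✓  (T2,G6) ✓  (T2,G9) ✓  (T3,G2) ✓  (T3,G8) ✓  (T4,G1) ✓  (T4,G3) ✓
Counterexamples (restrictor pairs failing the scope): 0.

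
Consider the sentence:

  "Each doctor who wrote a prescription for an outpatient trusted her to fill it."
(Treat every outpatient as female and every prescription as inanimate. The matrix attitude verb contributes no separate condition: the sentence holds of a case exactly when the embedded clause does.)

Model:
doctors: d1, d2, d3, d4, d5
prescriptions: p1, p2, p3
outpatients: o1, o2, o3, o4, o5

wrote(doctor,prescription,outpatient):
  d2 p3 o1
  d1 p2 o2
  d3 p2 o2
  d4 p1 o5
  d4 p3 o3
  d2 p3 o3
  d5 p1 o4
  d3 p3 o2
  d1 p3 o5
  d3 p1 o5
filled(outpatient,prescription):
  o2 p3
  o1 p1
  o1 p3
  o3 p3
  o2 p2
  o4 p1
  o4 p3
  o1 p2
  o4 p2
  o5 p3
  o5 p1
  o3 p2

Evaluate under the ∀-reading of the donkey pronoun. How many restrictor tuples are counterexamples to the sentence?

0

"her" takes "an outpatient" as antecedent and "it" takes "a prescription"; both are donkey pronouns co-varying with the restrictor.
Strong reading: for every (d,p,o) with wrote(d,p,o), filled(o,p).
Restrictor triples: (d1,p2,o2)→filled(o2,p2) ✓  (d1,p3,o5)→filled(o5,p3) ✓  (d2,p3,o1)→filled(o1,p3) ✓  (d2,p3,o3)→filled(o3,p3) ✓  (d3,p1,o5)→filled(o5,p1) ✓  (d3,p2,o2)→filled(o2,p2) ✓  (d3,p3,o2)→filled(o2,p3) ✓  (d4,p1,o5)→filled(o5,p1) ✓  (d4,p3,o3)→filled(o3,p3) ✓  (d5,p1,o4)→filled(o4,p1) ✓
Counterexamples (restrictor triples failing the scope): 0.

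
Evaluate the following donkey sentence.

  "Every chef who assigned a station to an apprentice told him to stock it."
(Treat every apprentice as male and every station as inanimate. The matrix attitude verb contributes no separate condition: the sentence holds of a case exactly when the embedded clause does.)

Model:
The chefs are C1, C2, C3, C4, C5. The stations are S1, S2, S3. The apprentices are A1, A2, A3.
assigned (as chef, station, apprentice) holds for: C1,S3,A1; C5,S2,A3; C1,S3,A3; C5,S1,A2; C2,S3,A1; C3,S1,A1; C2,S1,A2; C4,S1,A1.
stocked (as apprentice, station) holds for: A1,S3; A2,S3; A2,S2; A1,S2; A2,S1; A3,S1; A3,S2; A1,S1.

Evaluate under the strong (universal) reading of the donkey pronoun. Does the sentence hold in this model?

"him" takes "an apprentice" as antecedent and "it" takes "a station"; both are donkey pronouns co-varying with the restrictor.
Strong reading: for every (c,s,a) with assigned(c,s,a), stocked(a,s).
Restrictor triples: (C1,S3,A1)→stocked(A1,S3) ✓  (C1,S3,A3)→stocked(A3,S3) ✗  (C2,S1,A2)→stocked(A2,S1) ✓  (C2,S3,A1)→stocked(A1,S3) ✓  (C3,S1,A1)→stocked(A1,S1) ✓  (C4,S1,A1)→stocked(A1,S1) ✓  (C5,S1,A2)→stocked(A2,S1) ✓  (C5,S2,A3)→stocked(A3,S2) ✓
Counterexample: (C1,S3,A3) — stocked(A3,S3) does not hold.

False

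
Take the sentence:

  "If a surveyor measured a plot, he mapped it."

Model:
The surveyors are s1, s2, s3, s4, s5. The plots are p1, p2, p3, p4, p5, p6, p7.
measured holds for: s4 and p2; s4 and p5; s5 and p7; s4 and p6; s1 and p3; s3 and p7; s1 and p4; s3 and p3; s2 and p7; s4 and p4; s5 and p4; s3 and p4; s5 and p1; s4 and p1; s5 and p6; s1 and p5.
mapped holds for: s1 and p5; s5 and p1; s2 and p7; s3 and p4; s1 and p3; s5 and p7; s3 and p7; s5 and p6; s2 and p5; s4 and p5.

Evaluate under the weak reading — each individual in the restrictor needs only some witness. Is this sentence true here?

"it" takes "a plot" as antecedent — a donkey pronoun bound across the clause boundary.
Weak reading: every surveyor s with some measured-plot has at least one measured-plot p such that mapped(s,p).
Per surveyor: s1:✓  s2:✓  s3:✓  s4:✓  s5:✓
Every surveyor in the restrictor has a witness.

True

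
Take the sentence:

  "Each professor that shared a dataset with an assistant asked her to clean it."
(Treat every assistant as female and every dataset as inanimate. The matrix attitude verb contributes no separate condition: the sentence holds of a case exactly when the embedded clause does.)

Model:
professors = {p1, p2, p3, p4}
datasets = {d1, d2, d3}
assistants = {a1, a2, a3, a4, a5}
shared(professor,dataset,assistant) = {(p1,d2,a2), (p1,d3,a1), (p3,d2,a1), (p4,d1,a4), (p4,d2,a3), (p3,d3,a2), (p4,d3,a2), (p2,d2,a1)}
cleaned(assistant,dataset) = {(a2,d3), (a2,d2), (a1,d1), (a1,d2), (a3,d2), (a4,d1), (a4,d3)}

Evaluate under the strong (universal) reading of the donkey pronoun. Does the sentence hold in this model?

"her" takes "an assistant" as antecedent and "it" takes "a dataset"; both are donkey pronouns co-varying with the restrictor.
Strong reading: for every (p,d,a) with shared(p,d,a), cleaned(a,d).
Restrictor triples: (p1,d2,a2)→cleaned(a2,d2) ✓  (p1,d3,a1)→cleaned(a1,d3) ✗  (p2,d2,a1)→cleaned(a1,d2) ✓  (p3,d2,a1)→cleaned(a1,d2) ✓  (p3,d3,a2)→cleaned(a2,d3) ✓  (p4,d1,a4)→cleaned(a4,d1) ✓  (p4,d2,a3)→cleaned(a3,d2) ✓  (p4,d3,a2)→cleaned(a2,d3) ✓
Counterexample: (p1,d3,a1) — cleaned(a1,d3) does not hold.

False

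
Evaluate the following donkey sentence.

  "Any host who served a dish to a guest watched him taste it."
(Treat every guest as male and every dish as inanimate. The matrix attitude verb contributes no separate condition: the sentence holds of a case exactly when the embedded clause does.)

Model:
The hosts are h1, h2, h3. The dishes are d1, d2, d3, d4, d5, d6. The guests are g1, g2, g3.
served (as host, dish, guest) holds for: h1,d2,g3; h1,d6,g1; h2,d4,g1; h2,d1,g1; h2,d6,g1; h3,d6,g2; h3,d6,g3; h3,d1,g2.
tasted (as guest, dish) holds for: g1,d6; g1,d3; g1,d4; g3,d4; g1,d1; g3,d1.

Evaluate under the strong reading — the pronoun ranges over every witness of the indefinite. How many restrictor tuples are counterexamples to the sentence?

4

"him" takes "a guest" as antecedent and "it" takes "a dish"; both are donkey pronouns co-varying with the restrictor.
Strong reading: for every (h,d,g) with served(h,d,g), tasted(g,d).
Restrictor triples: (h1,d2,g3)→tasted(g3,d2) ✗  (h1,d6,g1)→tasted(g1,d6) ✓  (h2,d1,g1)→tasted(g1,d1) ✓  (h2,d4,g1)→tasted(g1,d4) ✓  (h2,d6,g1)→tasted(g1,d6) ✓  (h3,d1,g2)→tasted(g2,d1) ✗  (h3,d6,g2)→tasted(g2,d6) ✗  (h3,d6,g3)→tasted(g3,d6) ✗
Counterexamples (restrictor triples failing the scope): 4.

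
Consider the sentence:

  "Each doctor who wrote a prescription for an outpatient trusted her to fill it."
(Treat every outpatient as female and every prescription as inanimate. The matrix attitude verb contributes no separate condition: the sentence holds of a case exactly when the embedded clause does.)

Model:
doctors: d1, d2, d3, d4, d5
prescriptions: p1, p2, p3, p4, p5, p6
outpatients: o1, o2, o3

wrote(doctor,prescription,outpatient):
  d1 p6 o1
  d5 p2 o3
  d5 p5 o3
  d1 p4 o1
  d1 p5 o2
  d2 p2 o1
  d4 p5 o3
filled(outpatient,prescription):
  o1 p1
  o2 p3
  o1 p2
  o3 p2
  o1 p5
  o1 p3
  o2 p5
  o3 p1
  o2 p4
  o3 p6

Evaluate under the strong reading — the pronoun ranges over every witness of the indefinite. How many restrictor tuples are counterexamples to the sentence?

4

"her" takes "an outpatient" as antecedent and "it" takes "a prescription"; both are donkey pronouns co-varying with the restrictor.
Strong reading: for every (d,p,o) with wrote(d,p,o), filled(o,p).
Restrictor triples: (d1,p4,o1)→filled(o1,p4) ✗  (d1,p5,o2)→filled(o2,p5) ✓  (d1,p6,o1)→filled(o1,p6) ✗  (d2,p2,o1)→filled(o1,p2) ✓  (d4,p5,o3)→filled(o3,p5) ✗  (d5,p2,o3)→filled(o3,p2) ✓  (d5,p5,o3)→filled(o3,p5) ✗
Counterexamples (restrictor triples failing the scope): 4.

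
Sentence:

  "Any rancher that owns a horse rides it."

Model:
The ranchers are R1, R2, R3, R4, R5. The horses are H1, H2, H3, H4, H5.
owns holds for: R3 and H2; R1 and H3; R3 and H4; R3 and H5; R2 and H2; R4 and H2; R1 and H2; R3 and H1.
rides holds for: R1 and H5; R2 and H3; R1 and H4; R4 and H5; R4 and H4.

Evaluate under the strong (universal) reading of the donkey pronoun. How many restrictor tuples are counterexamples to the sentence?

8

"it" takes "a horse" as antecedent — a donkey pronoun bound across the clause boundary.
Strong reading: for every (r,h) with owns(r,h), rides(r,h).
Restrictor pairs: (R1,H2) ✗  (R1,H3) ✗  (R2,H2) ✗  (R3,H1) ✗  (R3,H2) ✗  (R3,H4) ✗  (R3,H5) ✗  (R4,H2) ✗
Counterexamples (restrictor pairs failing the scope): 8.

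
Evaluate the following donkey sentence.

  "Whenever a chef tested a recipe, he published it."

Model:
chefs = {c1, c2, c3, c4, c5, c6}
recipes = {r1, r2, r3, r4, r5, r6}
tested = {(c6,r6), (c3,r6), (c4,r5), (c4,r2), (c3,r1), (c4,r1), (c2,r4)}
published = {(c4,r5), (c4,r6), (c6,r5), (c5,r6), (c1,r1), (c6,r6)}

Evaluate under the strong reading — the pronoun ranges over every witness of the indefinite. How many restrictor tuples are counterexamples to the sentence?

"it" takes "a recipe" as antecedent — a donkey pronoun bound across the clause boundary.
Strong reading: for every (c,r) with tested(c,r), published(c,r).
Restrictor pairs: (c2,r4) ✗  (c3,r1) ✗  (c3,r6) ✗  (c4,r1) ✗  (c4,r2) ✗  (c4,r5) ✓  (c6,r6) ✓
Counterexamples (restrictor pairs failing the scope): 5.

5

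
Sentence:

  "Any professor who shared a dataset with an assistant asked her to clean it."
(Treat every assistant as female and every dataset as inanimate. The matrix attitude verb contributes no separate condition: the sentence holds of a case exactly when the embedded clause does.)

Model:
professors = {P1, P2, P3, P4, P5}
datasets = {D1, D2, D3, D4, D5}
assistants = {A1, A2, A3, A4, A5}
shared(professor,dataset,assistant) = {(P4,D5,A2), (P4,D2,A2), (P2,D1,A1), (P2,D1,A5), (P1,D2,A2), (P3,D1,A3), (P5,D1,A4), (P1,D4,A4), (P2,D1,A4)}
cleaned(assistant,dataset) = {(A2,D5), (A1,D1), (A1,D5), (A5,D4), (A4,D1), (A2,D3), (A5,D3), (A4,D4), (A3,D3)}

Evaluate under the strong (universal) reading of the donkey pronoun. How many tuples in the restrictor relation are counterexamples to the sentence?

"her" takes "an assistant" as antecedent and "it" takes "a dataset"; both are donkey pronouns co-varying with the restrictor.
Strong reading: for every (p,d,a) with shared(p,d,a), cleaned(a,d).
Restrictor triples: (P1,D2,A2)→cleaned(A2,D2) ✗  (P1,D4,A4)→cleaned(A4,D4) ✓  (P2,D1,A1)→cleaned(A1,D1) ✓  (P2,D1,A4)→cleaned(A4,D1) ✓  (P2,D1,A5)→cleaned(A5,D1) ✗  (P3,D1,A3)→cleaned(A3,D1) ✗  (P4,D2,A2)→cleaned(A2,D2) ✗  (P4,D5,A2)→cleaned(A2,D5) ✓  (P5,D1,A4)→cleaned(A4,D1) ✓
Counterexamples (restrictor triples failing the scope): 4.

4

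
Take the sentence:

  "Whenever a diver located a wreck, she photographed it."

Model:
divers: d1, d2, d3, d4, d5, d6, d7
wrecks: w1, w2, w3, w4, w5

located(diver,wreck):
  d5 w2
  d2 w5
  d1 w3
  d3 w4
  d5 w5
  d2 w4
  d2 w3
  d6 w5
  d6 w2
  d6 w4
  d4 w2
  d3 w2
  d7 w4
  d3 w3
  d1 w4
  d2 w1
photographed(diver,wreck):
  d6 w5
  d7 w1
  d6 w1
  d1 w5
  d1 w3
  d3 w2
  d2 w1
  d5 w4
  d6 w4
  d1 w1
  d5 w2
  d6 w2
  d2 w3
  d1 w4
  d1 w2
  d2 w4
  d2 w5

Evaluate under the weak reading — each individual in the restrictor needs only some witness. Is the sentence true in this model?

False

"it" takes "a wreck" as antecedent — a donkey pronoun bound across the clause boundary.
Weak reading: every diver d with some located-wreck has at least one located-wreck w such that photographed(d,w).
Per diver: d1:✓  d2:✓  d3:✓  d4:✗  d5:✓  d6:✓  d7:✗
d4 has no witness among its located-wrecks.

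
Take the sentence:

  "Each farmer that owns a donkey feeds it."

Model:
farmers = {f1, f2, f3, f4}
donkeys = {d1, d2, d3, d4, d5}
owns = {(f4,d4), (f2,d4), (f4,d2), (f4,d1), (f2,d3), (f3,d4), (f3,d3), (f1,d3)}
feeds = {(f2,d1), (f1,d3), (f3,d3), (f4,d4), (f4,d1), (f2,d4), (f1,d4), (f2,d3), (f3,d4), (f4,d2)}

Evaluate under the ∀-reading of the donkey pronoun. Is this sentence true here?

"it" takes "a donkey" as antecedent — a donkey pronoun bound across the clause boundary.
Strong reading: for every (f,d) with owns(f,d), feeds(f,d).
Restrictor pairs: (f1,d3) ✓  (f2,d3) ✓  (f2,d4) ✓  (f3,d3) ✓  (f3,d4) ✓  (f4,d1) ✓  (f4,d2) ✓  (f4,d4) ✓
Every restrictor pair satisfies the scope.

True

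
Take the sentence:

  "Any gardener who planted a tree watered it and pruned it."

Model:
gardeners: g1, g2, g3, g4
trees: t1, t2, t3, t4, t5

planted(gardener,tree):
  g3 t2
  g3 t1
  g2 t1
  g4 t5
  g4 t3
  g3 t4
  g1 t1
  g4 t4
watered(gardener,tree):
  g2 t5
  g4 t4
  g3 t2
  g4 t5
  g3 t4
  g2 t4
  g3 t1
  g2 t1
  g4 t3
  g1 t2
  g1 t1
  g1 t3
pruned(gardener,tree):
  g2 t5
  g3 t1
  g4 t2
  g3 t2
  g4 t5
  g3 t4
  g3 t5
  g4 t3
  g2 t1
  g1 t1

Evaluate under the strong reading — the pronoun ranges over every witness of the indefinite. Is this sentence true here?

False

"it" takes "a tree" as antecedent — a donkey pronoun bound across the clause boundary.
Strong reading: for every (g,t) with planted(g,t), watered(g,t) ∧ pruned(g,t).
Restrictor pairs: (g1,t1) ✓  (g2,t1) ✓  (g3,t1) ✓  (g3,t2) ✓  (g3,t4) ✓  (g4,t3) ✓  (g4,t4) ✗  (g4,t5) ✓
Counterexample: (g4,t4) is in planted but fails the scope.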